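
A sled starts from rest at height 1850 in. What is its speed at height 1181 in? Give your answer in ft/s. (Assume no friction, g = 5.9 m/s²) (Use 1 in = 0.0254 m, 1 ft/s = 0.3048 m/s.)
Convert to SI: h₁−h₂ = 16.9926 m
mgh₁ = mgh₂ + ½mv² ⇒ v = √(2g(h₁−h₂)) = √(2·5.9·16.9926) = 14.1602 m/s = 46.46 ft/s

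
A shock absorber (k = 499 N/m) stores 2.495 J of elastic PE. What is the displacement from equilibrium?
x = √(2·PE/k) = √(2·2.495/499) = 0.1 m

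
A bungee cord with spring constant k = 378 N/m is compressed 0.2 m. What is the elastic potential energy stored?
PE = ½kx² = ½(378)(0.2)² = 7.56 J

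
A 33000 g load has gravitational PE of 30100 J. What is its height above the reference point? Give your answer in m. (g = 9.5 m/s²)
Convert to SI: m = 33.0 kg, PE = 30100.0 J
h = PE/(mg) = 30100.0/(33.0·9.5) = 96.01 m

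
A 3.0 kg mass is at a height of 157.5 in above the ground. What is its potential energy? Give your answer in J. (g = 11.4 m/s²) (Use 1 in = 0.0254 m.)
Convert to SI: m = 3.0 kg, h = 4.0005 m
PE = mgh = (3.0)(11.4)(4.0005) = 136.8 J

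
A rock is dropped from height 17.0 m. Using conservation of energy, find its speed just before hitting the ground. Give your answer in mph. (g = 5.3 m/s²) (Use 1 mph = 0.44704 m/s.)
mgh = ½mv² ⇒ v = √(2gh) = √(2·5.3·17.0) = 13.4239 m/s = 30.03 mph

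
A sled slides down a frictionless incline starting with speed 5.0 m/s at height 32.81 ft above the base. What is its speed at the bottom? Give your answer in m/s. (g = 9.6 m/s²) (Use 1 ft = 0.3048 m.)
Convert to SI: v₀ = 5.0 m/s, h = 10.0005 m
½mv₀² + mgh = ½mv² ⇒ v = √(v₀² + 2gh) = √(5.0² + 2·9.6·10.0005) = 14.73 m/s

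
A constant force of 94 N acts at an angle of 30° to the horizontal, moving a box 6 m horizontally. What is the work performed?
W = F·d·cosθ = (94)(6)cos(30°) = 488.4 J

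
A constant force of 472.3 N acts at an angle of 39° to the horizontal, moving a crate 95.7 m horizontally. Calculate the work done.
W = F·d·cosθ = (472.3)(95.7)cos(39°) = 35130 J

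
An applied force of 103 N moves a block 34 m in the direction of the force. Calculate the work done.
W = F·d = (103)(34) = 3502 J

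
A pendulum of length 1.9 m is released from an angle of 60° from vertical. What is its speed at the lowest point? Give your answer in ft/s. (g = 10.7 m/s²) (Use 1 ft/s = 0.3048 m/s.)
h = L(1 − cosθ) = 1.9(1 − cos60°) = 0.95 m
v = √(2gh) = √(2·10.7·0.95) = 4.50888 m/s = 14.79 ft/s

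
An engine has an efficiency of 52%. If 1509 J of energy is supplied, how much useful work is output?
W_out = η·W_in = 0.52·1509 = 784.68 J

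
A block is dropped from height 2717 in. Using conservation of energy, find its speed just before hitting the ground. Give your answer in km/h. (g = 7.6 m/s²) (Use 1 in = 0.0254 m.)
Convert to SI: h = 69.0118 m
mgh = ½mv² ⇒ v = √(2gh) = √(2·7.6·69.0118) = 32.388 m/s = 116.6 km/h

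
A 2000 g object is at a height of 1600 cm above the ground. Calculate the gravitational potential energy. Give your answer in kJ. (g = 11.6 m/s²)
Convert to SI: m = 2.0 kg, h = 16.0 m
PE = mgh = (2.0)(11.6)(16.0) = 371.2 J = 0.3712 kJ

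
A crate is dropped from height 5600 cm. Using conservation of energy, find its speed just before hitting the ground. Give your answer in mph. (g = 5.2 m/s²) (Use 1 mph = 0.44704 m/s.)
Convert to SI: h = 56.0 m
mgh = ½mv² ⇒ v = √(2gh) = √(2·5.2·56.0) = 24.133 m/s = 53.98 mph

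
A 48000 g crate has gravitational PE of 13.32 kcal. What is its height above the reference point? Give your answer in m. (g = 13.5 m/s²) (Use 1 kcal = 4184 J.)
Convert to SI: m = 48.0 kg, PE = 55730.9 J
h = PE/(mg) = 55730.9/(48.0·13.5) = 86.0 m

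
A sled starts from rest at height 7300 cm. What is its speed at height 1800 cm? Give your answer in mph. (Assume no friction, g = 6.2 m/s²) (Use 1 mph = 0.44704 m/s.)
Convert to SI: h₁−h₂ = 55.0 m
mgh₁ = mgh₂ + ½mv² ⇒ v = √(2g(h₁−h₂)) = √(2·6.2·55.0) = 26.1151 m/s = 58.42 mph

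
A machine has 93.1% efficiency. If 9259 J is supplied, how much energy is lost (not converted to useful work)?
W_lost = W_in(1 − η) = 9259·(1 − 0.931) = 638.9 J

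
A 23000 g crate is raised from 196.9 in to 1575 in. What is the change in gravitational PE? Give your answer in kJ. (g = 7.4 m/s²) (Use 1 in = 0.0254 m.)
Convert to SI: m = 23.0 kg, Δh = 35.0037 m
ΔPE = mgΔh = (23.0)(7.4)(35.0037) = 5957.64 J = 5.958 kJ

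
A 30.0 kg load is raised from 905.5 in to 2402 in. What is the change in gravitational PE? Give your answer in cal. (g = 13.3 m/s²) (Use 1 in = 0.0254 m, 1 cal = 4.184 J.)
Convert to SI: m = 30.0 kg, Δh = 38.0111 m
ΔPE = mgΔh = (30.0)(13.3)(38.0111) = 15166.4 J = 3625 cal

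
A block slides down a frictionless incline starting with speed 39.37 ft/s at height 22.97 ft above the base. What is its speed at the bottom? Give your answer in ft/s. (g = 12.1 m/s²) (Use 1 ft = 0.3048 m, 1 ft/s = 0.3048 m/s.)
Convert to SI: v₀ = 12.0 m/s, h = 7.00126 m
½mv₀² + mgh = ½mv² ⇒ v = √(v₀² + 2gh) = √(12.0² + 2·12.1·7.00126) = 17.7039 m/s = 58.08 ft/s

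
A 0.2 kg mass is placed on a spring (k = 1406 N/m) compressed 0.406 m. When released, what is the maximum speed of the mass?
½kx² = ½mv² ⇒ v = x√(k/m) = (0.406)√(1406/0.2) = 34.04 m/s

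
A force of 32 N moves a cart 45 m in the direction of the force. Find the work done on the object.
W = F·d = (32)(45) = 1440 J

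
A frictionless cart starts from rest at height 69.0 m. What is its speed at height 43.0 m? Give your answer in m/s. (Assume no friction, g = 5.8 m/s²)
mgh₁ = mgh₂ + ½mv² ⇒ v = √(2g(h₁−h₂)) = √(2·5.8·26.0) = 17.37 m/s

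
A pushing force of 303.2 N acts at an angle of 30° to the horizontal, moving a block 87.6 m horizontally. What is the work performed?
W = F·d·cosθ = (303.2)(87.6)cos(30°) = 23000 J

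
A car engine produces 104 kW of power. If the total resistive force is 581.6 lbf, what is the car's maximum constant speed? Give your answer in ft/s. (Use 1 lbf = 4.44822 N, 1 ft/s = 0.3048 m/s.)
Convert to SI: F = 2587.08 N
P = Fv ⇒ v = P/F = 104000 W/2587.08 N = 40.1997 m/s = 131.9 ft/s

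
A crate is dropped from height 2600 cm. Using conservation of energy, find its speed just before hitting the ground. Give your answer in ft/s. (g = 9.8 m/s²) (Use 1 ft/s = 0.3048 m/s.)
Convert to SI: h = 26.0 m
mgh = ½mv² ⇒ v = √(2gh) = √(2·9.8·26.0) = 22.5743 m/s = 74.06 ft/s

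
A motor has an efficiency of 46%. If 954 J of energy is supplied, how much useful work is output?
W_out = η·W_in = 0.46·954 = 438.84 J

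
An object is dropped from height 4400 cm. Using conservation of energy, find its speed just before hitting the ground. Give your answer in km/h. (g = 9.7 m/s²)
Convert to SI: h = 44.0 m
mgh = ½mv² ⇒ v = √(2gh) = √(2·9.7·44.0) = 29.2164 m/s = 105.2 km/h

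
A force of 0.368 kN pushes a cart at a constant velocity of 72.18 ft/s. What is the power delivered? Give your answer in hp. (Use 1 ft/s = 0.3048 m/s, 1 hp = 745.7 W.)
Convert to SI: F = 368.0 N, v = 22.0005 m/s
P = Fv = (368.0)(22.0005) = 8096.17 W = 10.86 hp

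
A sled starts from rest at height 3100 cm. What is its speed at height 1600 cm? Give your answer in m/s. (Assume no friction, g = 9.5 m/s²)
Convert to SI: h₁−h₂ = 15.0 m
mgh₁ = mgh₂ + ½mv² ⇒ v = √(2g(h₁−h₂)) = √(2·9.5·15.0) = 16.88 m/s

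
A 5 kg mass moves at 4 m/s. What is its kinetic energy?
KE = ½mv² = ½(5)(4)² = 40.0 J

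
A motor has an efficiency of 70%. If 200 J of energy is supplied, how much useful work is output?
W_out = η·W_in = 0.7·200 = 140.0 J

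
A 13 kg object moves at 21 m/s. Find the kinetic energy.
KE = ½mv² = ½(13)(21)² = 2866.5 J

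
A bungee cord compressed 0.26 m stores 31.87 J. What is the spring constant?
k = 2·PE/x² = 2·31.87/(0.26)² = 942.9 N/m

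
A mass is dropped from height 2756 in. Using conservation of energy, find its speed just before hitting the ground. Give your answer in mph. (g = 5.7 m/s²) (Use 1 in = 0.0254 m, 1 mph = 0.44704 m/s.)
Convert to SI: h = 70.0024 m
mgh = ½mv² ⇒ v = √(2gh) = √(2·5.7·70.0024) = 28.2494 m/s = 63.19 mph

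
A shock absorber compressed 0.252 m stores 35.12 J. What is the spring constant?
k = 2·PE/x² = 2·35.12/(0.252)² = 1106 N/m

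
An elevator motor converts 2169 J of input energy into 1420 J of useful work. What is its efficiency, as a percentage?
η = W_out/W_in = 1420/2169 = 65.47%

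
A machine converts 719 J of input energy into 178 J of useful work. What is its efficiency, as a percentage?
η = W_out/W_in = 178/719 = 24.76%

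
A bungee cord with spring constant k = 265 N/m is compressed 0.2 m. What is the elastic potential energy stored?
PE = ½kx² = ½(265)(0.2)² = 5.3 J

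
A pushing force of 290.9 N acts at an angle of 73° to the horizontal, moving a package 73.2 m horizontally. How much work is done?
W = F·d·cosθ = (290.9)(73.2)cos(73°) = 6226 J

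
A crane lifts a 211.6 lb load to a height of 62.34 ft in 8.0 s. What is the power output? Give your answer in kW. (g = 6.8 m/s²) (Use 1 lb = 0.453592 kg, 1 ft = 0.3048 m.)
Convert to SI: m = 95.9801 kg, h = 19.0012 m, t = 8.0 s
P = mgh/t = (95.9801)(6.8)(19.0012)/8.0 = 1550.18 W = 1.55 kW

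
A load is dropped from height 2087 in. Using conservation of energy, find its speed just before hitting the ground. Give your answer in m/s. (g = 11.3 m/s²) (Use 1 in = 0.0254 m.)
Convert to SI: h = 53.0098 m
mgh = ½mv² ⇒ v = √(2gh) = √(2·11.3·53.0098) = 34.61 m/s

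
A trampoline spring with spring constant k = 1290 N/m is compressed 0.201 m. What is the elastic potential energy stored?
PE = ½kx² = ½(1290)(0.201)² = 26.06 J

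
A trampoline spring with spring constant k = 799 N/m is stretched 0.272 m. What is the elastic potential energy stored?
PE = ½kx² = ½(799)(0.272)² = 29.56 J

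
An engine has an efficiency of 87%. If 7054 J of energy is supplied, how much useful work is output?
W_out = η·W_in = 0.87·7054 = 6136.98 J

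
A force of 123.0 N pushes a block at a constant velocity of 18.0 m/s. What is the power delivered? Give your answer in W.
P = Fv = (123.0)(18.0) = 2214 W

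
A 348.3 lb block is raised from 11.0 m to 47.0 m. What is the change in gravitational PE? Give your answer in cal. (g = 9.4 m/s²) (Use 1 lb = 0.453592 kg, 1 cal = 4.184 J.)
Convert to SI: m = 157.986 kg, Δh = 36.0 m
ΔPE = mgΔh = (157.986)(9.4)(36.0) = 53462.5 J = 12780 cal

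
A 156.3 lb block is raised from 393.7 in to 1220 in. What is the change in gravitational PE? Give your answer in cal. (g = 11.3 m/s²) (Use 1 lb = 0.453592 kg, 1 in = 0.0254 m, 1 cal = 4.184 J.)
Convert to SI: m = 70.8964 kg, Δh = 20.988 m
ΔPE = mgΔh = (70.8964)(11.3)(20.988) = 16814.1 J = 4019 cal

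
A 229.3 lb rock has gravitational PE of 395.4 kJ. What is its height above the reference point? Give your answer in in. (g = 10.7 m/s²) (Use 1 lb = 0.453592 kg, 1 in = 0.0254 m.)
Convert to SI: m = 104.009 kg, PE = 395400 J
h = PE/(mg) = 395400/(104.009·10.7) = 355.29 m = 13990 in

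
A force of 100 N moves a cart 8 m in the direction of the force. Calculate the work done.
W = F·d = (100)(8) = 800.0 J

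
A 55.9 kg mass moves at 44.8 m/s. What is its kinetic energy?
KE = ½mv² = ½(55.9)(44.8)² = 56100 J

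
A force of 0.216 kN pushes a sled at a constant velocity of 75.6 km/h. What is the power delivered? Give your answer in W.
Convert to SI: F = 216.0 N, v = 21.0 m/s
P = Fv = (216.0)(21.0) = 4536 W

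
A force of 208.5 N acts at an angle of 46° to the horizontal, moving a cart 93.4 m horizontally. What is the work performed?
W = F·d·cosθ = (208.5)(93.4)cos(46°) = 13530 J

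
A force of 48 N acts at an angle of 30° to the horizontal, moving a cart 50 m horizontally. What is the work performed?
W = F·d·cosθ = (48)(50)cos(30°) = 2078 J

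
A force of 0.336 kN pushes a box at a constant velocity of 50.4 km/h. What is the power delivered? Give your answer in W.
Convert to SI: F = 336.0 N, v = 14.0 m/s
P = Fv = (336.0)(14.0) = 4704 W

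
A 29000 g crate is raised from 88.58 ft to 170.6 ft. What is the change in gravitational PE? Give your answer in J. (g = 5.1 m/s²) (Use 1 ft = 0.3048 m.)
Convert to SI: m = 29.0 kg, Δh = 24.9997 m
ΔPE = mgΔh = (29.0)(5.1)(24.9997) = 3697 J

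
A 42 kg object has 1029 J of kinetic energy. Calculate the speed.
v = √(2·KE/m) = √(2·1029/42) = 7.0 m/s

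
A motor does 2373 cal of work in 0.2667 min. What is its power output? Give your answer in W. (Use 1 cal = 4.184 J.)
Convert to SI: W = 9928.63 J, t = 16.002 s
P = W/t = 9928.63/16.002 = 620.5 W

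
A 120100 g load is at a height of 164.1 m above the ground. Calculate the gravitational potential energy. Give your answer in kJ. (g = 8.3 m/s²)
Convert to SI: m = 120.1 kg, h = 164.1 m
PE = mgh = (120.1)(8.3)(164.1) = 163580 J = 163.6 kJ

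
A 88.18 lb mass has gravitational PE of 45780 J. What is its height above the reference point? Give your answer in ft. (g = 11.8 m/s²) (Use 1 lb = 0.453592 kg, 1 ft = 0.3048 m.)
Convert to SI: m = 39.9977 kg, PE = 45780.0 J
h = PE/(mg) = 45780.0/(39.9977·11.8) = 96.997 m = 318.2 ft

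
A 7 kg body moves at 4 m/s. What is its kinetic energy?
KE = ½mv² = ½(7)(4)² = 56.0 J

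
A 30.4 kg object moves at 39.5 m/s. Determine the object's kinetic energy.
KE = ½mv² = ½(30.4)(39.5)² = 23720 J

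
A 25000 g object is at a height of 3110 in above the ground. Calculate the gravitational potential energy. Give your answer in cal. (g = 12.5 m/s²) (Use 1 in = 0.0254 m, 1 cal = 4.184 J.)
Convert to SI: m = 25.0 kg, h = 78.994 m
PE = mgh = (25.0)(12.5)(78.994) = 24685.6 J = 5900 cal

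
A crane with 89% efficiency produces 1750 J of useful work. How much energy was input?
W_in = W_out/η = 1750/0.89 = 1966 J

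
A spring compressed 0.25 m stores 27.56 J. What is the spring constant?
k = 2·PE/x² = 2·27.56/(0.25)² = 881.9 N/m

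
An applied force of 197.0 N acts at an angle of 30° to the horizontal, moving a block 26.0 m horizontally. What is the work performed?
W = F·d·cosθ = (197.0)(26.0)cos(30°) = 4436 J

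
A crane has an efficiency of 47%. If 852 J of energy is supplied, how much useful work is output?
W_out = η·W_in = 0.47·852 = 400.44 J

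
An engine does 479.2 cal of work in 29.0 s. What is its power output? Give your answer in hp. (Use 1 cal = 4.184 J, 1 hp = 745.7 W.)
Convert to SI: W = 2004.97 J, t = 29.0 s
P = W/t = 2004.97/29.0 = 69.137 W = 0.09271 hp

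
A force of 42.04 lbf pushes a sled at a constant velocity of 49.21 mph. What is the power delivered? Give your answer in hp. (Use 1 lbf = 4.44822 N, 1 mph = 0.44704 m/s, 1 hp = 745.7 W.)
Convert to SI: F = 187.003 N, v = 21.9988 m/s
P = Fv = (187.003)(21.9988) = 4113.85 W = 5.517 hp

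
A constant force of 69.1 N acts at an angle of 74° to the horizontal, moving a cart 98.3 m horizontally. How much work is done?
W = F·d·cosθ = (69.1)(98.3)cos(74°) = 1872 J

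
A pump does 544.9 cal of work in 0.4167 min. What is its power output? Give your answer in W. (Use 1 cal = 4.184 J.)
Convert to SI: W = 2279.86 J, t = 25.002 s
P = W/t = 2279.86/25.002 = 91.19 W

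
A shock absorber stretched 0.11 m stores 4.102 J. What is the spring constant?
k = 2·PE/x² = 2·4.102/(0.11)² = 678.0 N/m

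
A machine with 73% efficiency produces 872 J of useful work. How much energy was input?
W_in = W_out/η = 872/0.73 = 1195 J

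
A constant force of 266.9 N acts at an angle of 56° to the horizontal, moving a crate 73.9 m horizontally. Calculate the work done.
W = F·d·cosθ = (266.9)(73.9)cos(56°) = 11030 J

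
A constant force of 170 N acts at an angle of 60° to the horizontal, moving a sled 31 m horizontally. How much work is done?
W = F·d·cosθ = (170)(31)cos(60°) = 2635 J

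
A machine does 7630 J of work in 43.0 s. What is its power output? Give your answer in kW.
P = W/t = 7630.0/43.0 = 177.442 W = 0.1774 kW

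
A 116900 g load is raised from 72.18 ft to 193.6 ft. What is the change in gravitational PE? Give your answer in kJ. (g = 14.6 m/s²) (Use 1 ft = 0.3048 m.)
Convert to SI: m = 116.9 kg, Δh = 37.0088 m
ΔPE = mgΔh = (116.9)(14.6)(37.0088) = 63164.4 J = 63.16 kJ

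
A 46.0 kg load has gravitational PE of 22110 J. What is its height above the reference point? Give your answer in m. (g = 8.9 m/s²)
h = PE/(mg) = 22110.0/(46.0·8.9) = 54.01 m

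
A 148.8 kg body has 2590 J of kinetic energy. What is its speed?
v = √(2·KE/m) = √(2·2590/148.8) = 5.9 m/s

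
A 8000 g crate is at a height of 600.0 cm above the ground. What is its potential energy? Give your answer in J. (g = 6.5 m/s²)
Convert to SI: m = 8.0 kg, h = 6.0 m
PE = mgh = (8.0)(6.5)(6.0) = 312.0 J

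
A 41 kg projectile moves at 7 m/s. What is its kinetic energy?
KE = ½mv² = ½(41)(7)² = 1004.5 J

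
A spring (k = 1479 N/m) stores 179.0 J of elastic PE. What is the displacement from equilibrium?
x = √(2·PE/k) = √(2·179.0/1479) = 0.492 m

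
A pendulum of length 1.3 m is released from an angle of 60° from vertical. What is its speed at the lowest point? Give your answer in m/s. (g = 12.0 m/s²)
h = L(1 − cosθ) = 1.3(1 − cos60°) = 0.65 m
v = √(2gh) = √(2·12.0·0.65) = 3.95 m/s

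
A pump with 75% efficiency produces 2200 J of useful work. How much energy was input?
W_in = W_out/η = 2200/0.75 = 2933 J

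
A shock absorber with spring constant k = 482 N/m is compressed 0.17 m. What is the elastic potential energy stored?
PE = ½kx² = ½(482)(0.17)² = 6.965 J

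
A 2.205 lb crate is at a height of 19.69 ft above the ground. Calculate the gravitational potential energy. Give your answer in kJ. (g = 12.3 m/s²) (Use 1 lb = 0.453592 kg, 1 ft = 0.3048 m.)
Convert to SI: m = 1.00017 kg, h = 6.00151 m
PE = mgh = (1.00017)(12.3)(6.00151) = 73.8312 J = 0.07383 kJ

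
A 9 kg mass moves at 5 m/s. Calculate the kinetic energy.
KE = ½mv² = ½(9)(5)² = 112.5 J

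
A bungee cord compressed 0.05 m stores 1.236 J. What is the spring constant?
k = 2·PE/x² = 2·1.236/(0.05)² = 988.8 N/m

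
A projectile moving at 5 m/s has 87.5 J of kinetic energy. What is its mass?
m = 2·KE/v² = 2·87.5/(5)² = 7.0 kg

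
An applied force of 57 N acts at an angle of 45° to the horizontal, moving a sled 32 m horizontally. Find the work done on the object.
W = F·d·cosθ = (57)(32)cos(45°) = 1290 J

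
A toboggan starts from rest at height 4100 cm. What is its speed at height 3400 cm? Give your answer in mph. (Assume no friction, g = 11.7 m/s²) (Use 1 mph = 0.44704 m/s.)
Convert to SI: h₁−h₂ = 7.0 m
mgh₁ = mgh₂ + ½mv² ⇒ v = √(2g(h₁−h₂)) = √(2·11.7·7.0) = 12.7984 m/s = 28.63 mph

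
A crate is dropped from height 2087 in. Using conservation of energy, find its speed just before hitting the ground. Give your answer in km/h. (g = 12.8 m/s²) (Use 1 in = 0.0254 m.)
Convert to SI: h = 53.0098 m
mgh = ½mv² ⇒ v = √(2gh) = √(2·12.8·53.0098) = 36.8382 m/s = 132.6 km/h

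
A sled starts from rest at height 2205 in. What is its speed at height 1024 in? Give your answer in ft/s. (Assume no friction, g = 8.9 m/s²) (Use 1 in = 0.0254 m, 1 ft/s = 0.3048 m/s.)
Convert to SI: h₁−h₂ = 29.9974 m
mgh₁ = mgh₂ + ½mv² ⇒ v = √(2g(h₁−h₂)) = √(2·8.9·29.9974) = 23.1074 m/s = 75.81 ft/s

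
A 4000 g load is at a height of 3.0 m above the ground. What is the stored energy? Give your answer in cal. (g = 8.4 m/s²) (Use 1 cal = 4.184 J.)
Convert to SI: m = 4.0 kg, h = 3.0 m
PE = mgh = (4.0)(8.4)(3.0) = 100.8 J = 24.09 cal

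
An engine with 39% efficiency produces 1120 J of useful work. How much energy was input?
W_in = W_out/η = 1120/0.39 = 2872 J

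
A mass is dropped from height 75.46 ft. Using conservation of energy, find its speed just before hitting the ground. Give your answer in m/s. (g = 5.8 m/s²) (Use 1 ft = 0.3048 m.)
Convert to SI: h = 23.0002 m
mgh = ½mv² ⇒ v = √(2gh) = √(2·5.8·23.0002) = 16.33 m/s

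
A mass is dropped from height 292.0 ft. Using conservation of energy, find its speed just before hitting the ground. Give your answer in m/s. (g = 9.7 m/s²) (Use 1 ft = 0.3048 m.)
Convert to SI: h = 89.0016 m
mgh = ½mv² ⇒ v = √(2gh) = √(2·9.7·89.0016) = 41.55 m/s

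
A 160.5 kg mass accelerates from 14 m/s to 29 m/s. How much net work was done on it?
W = ΔKE = ½m(v₂² − v₁²) = ½(160.5)(29² − 14²) = 51761.25 J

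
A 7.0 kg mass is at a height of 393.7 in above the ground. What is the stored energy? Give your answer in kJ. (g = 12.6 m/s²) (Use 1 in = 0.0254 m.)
Convert to SI: m = 7.0 kg, h = 9.99998 m
PE = mgh = (7.0)(12.6)(9.99998) = 881.998 J = 0.882 kJ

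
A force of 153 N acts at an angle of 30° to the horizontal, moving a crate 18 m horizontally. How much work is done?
W = F·d·cosθ = (153)(18)cos(30°) = 2385 J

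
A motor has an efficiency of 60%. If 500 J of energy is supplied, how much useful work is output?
W_out = η·W_in = 0.6·500 = 300.0 J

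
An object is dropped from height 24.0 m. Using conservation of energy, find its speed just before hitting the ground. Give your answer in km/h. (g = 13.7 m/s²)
mgh = ½mv² ⇒ v = √(2gh) = √(2·13.7·24.0) = 25.6437 m/s = 92.32 km/h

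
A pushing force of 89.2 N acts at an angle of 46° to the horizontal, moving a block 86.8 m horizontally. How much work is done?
W = F·d·cosθ = (89.2)(86.8)cos(46°) = 5378 J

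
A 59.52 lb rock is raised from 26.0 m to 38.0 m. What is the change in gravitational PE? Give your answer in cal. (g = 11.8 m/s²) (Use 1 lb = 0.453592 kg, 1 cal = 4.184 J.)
Convert to SI: m = 26.9978 kg, Δh = 12.0 m
ΔPE = mgΔh = (26.9978)(11.8)(12.0) = 3822.89 J = 913.7 cal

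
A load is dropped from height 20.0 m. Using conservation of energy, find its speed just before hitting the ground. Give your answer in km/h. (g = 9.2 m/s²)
mgh = ½mv² ⇒ v = √(2gh) = √(2·9.2·20.0) = 19.1833 m/s = 69.06 km/h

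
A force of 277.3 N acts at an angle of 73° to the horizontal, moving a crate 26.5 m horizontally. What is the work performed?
W = F·d·cosθ = (277.3)(26.5)cos(73°) = 2148 J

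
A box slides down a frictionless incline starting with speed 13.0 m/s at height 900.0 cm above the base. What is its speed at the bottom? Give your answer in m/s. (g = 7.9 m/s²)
Convert to SI: v₀ = 13.0 m/s, h = 9.0 m
½mv₀² + mgh = ½mv² ⇒ v = √(v₀² + 2gh) = √(13.0² + 2·7.9·9.0) = 17.64 m/s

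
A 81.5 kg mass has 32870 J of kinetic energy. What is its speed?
v = √(2·KE/m) = √(2·32870/81.5) = 28.4 m/s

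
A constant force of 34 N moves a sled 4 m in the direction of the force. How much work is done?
W = F·d = (34)(4) = 136.0 J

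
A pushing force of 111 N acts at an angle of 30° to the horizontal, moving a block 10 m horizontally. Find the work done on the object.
W = F·d·cosθ = (111)(10)cos(30°) = 961.3 J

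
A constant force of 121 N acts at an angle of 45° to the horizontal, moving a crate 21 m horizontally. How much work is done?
W = F·d·cosθ = (121)(21)cos(45°) = 1797 J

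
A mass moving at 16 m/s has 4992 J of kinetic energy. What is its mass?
m = 2·KE/v² = 2·4992/(16)² = 39.0 kg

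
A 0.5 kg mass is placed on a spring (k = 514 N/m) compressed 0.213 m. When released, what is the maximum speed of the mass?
½kx² = ½mv² ⇒ v = x√(k/m) = (0.213)√(514/0.5) = 6.829 m/s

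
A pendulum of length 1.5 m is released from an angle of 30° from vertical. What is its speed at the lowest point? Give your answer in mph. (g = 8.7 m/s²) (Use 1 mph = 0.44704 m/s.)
h = L(1 − cosθ) = 1.5(1 − cos30°) = 0.200962 m
v = √(2gh) = √(2·8.7·0.200962) = 1.86996 m/s = 4.183 mph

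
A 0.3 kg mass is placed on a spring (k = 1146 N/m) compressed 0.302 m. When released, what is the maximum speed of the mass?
½kx² = ½mv² ⇒ v = x√(k/m) = (0.302)√(1146/0.3) = 18.67 m/s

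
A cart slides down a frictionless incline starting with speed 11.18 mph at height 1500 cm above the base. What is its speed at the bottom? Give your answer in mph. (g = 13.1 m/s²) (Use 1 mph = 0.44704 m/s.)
Convert to SI: v₀ = 4.99791 m/s, h = 15.0 m
½mv₀² + mgh = ½mv² ⇒ v = √(v₀² + 2gh) = √(4.99791² + 2·13.1·15.0) = 20.4445 m/s = 45.73 mph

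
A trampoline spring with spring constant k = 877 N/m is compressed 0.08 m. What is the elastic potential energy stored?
PE = ½kx² = ½(877)(0.08)² = 2.806 J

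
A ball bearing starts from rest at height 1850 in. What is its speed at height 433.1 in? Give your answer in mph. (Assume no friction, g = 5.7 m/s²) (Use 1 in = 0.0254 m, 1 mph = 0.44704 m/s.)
Convert to SI: h₁−h₂ = 35.9893 m
mgh₁ = mgh₂ + ½mv² ⇒ v = √(2g(h₁−h₂)) = √(2·5.7·35.9893) = 20.2553 m/s = 45.31 mph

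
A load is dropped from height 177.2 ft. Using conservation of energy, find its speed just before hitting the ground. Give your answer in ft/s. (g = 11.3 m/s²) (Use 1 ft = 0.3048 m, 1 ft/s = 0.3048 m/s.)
Convert to SI: h = 54.0106 m
mgh = ½mv² ⇒ v = √(2gh) = √(2·11.3·54.0106) = 34.9376 m/s = 114.6 ft/s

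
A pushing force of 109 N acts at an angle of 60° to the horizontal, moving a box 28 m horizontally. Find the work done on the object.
W = F·d·cosθ = (109)(28)cos(60°) = 1526 J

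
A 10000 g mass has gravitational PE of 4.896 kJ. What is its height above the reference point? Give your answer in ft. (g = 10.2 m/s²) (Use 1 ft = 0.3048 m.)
Convert to SI: m = 10.0 kg, PE = 4896.0 J
h = PE/(mg) = 4896.0/(10.0·10.2) = 48.0 m = 157.5 ft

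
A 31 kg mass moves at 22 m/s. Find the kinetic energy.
KE = ½mv² = ½(31)(22)² = 7502.0 J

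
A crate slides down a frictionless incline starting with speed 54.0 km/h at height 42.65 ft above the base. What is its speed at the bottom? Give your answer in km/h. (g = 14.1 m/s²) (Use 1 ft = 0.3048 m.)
Convert to SI: v₀ = 15.0 m/s, h = 12.9997 m
½mv₀² + mgh = ½mv² ⇒ v = √(v₀² + 2gh) = √(15.0² + 2·14.1·12.9997) = 24.3227 m/s = 87.56 km/h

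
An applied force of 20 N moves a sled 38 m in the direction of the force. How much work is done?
W = F·d = (20)(38) = 760.0 J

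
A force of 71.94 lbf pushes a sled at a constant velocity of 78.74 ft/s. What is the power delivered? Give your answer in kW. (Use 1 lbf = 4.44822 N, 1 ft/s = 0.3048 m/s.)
Convert to SI: F = 320.005 N, v = 24.0 m/s
P = Fv = (320.005)(24.0) = 7680.1 W = 7.68 kW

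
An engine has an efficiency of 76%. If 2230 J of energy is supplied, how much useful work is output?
W_out = η·W_in = 0.76·2230 = 1694.8 J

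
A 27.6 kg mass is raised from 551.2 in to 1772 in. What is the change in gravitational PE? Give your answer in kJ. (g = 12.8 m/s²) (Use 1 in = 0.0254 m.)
Convert to SI: m = 27.6 kg, Δh = 31.0083 m
ΔPE = mgΔh = (27.6)(12.8)(31.0083) = 10954.6 J = 10.95 kJ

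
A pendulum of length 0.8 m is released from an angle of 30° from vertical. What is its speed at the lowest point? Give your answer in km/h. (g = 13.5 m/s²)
h = L(1 − cosθ) = 0.8(1 − cos30°) = 0.10718 m
v = √(2gh) = √(2·13.5·0.10718) = 1.70113 m/s = 6.124 km/h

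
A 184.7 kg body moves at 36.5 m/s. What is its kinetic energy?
KE = ½mv² = ½(184.7)(36.5)² = 123000 J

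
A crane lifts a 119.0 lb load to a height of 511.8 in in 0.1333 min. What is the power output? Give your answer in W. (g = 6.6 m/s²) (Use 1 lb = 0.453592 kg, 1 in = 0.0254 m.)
Convert to SI: m = 53.9774 kg, h = 12.9997 m, t = 7.998 s
P = mgh/t = (53.9774)(6.6)(12.9997)/7.998 = 579.0 W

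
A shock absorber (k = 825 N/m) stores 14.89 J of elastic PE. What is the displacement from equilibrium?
x = √(2·PE/k) = √(2·14.89/825) = 0.19 m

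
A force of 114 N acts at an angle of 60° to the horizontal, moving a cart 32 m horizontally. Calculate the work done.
W = F·d·cosθ = (114)(32)cos(60°) = 1824 J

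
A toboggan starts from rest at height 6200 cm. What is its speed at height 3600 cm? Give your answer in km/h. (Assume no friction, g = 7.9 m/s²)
Convert to SI: h₁−h₂ = 26.0 m
mgh₁ = mgh₂ + ½mv² ⇒ v = √(2g(h₁−h₂)) = √(2·7.9·26.0) = 20.2682 m/s = 72.97 km/h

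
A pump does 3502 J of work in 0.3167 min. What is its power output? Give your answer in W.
Convert to SI: W = 3502.0 J, t = 19.002 s
P = W/t = 3502.0/19.002 = 184.3 W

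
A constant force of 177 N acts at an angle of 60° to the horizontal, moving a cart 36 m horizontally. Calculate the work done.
W = F·d·cosθ = (177)(36)cos(60°) = 3186 J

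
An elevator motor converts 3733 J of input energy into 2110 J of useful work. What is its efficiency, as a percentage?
η = W_out/W_in = 2110/3733 = 56.52%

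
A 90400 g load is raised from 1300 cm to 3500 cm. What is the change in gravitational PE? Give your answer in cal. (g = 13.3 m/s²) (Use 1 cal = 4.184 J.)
Convert to SI: m = 90.4 kg, Δh = 22.0 m
ΔPE = mgΔh = (90.4)(13.3)(22.0) = 26451.0 J = 6322 cal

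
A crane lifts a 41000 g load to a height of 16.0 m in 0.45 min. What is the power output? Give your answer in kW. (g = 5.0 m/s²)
Convert to SI: m = 41.0 kg, h = 16.0 m, t = 27.0 s
P = mgh/t = (41.0)(5.0)(16.0)/27.0 = 121.481 W = 0.1215 kW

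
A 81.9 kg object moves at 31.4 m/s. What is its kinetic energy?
KE = ½mv² = ½(81.9)(31.4)² = 40380 J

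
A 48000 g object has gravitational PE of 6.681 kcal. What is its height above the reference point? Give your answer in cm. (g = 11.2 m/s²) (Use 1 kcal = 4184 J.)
Convert to SI: m = 48.0 kg, PE = 27953.3 J
h = PE/(mg) = 27953.3/(48.0·11.2) = 51.9965 m = 5200 cm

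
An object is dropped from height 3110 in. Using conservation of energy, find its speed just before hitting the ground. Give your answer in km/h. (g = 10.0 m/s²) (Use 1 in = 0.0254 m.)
Convert to SI: h = 78.994 m
mgh = ½mv² ⇒ v = √(2gh) = √(2·10.0·78.994) = 39.7477 m/s = 143.1 km/h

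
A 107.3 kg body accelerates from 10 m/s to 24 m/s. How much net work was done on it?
W = ΔKE = ½m(v₂² − v₁²) = ½(107.3)(24² − 10²) = 25537.4 J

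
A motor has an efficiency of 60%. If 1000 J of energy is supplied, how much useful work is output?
W_out = η·W_in = 0.6·1000 = 600.0 J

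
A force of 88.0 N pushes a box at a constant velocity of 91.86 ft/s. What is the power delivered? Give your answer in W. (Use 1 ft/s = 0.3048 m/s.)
Convert to SI: F = 88.0 N, v = 27.9989 m/s
P = Fv = (88.0)(27.9989) = 2464 W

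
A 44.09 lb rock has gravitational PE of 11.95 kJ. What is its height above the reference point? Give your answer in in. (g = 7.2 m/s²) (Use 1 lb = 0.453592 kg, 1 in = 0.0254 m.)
Convert to SI: m = 19.9989 kg, PE = 11950.0 J
h = PE/(mg) = 11950.0/(19.9989·7.2) = 82.9908 m = 3267 in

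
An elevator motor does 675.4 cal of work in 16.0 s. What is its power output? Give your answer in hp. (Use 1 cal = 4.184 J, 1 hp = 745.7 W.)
Convert to SI: W = 2825.87 J, t = 16.0 s
P = W/t = 2825.87/16.0 = 176.617 W = 0.2368 hp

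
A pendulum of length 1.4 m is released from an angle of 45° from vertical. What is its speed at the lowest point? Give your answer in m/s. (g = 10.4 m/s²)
h = L(1 − cosθ) = 1.4(1 − cos45°) = 0.410051 m
v = √(2gh) = √(2·10.4·0.410051) = 2.92 m/s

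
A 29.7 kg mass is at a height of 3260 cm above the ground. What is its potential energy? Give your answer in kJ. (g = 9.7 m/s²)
Convert to SI: m = 29.7 kg, h = 32.6 m
PE = mgh = (29.7)(9.7)(32.6) = 9391.73 J = 9.392 kJ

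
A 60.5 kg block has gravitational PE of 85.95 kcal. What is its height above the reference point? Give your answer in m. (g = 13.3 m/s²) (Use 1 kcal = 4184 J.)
Convert to SI: m = 60.5 kg, PE = 359615 J
h = PE/(mg) = 359615/(60.5·13.3) = 446.9 m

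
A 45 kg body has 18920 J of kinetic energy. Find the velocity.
v = √(2·KE/m) = √(2·18920/45) = 29.0 m/s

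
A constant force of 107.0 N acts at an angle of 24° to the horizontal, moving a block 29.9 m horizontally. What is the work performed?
W = F·d·cosθ = (107.0)(29.9)cos(24°) = 2923 J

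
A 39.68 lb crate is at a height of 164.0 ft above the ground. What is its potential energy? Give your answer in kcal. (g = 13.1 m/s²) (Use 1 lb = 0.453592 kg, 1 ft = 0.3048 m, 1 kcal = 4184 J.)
Convert to SI: m = 17.9985 kg, h = 49.9872 m
PE = mgh = (17.9985)(13.1)(49.9872) = 11786.0 J = 2.817 kcal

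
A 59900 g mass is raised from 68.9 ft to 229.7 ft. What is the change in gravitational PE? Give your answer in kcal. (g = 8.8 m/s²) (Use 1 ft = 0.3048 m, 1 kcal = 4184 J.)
Convert to SI: m = 59.9 kg, Δh = 49.0118 m
ΔPE = mgΔh = (59.9)(8.8)(49.0118) = 25835.1 J = 6.175 kcal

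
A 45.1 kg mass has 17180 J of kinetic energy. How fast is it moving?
v = √(2·KE/m) = √(2·17180/45.1) = 27.6 m/s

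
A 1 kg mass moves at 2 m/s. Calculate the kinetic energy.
KE = ½mv² = ½(1)(2)² = 2.0 J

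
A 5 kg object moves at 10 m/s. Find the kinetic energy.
KE = ½mv² = ½(5)(10)² = 250.0 J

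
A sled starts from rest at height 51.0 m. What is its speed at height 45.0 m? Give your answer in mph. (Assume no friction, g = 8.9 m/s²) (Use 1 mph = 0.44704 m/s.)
mgh₁ = mgh₂ + ½mv² ⇒ v = √(2g(h₁−h₂)) = √(2·8.9·6.0) = 10.3344 m/s = 23.12 mph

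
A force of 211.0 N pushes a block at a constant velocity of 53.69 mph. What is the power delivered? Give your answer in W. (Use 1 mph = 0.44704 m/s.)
Convert to SI: F = 211.0 N, v = 24.0016 m/s
P = Fv = (211.0)(24.0016) = 5064 W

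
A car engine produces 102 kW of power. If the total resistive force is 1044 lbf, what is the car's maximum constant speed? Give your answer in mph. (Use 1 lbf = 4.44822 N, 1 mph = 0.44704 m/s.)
Convert to SI: F = 4643.94 N
P = Fv ⇒ v = P/F = 102000 W/4643.94 N = 21.9641 m/s = 49.13 mph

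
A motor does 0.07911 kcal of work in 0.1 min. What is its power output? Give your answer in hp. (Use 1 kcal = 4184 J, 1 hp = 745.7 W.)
Convert to SI: W = 330.996 J, t = 6.0 s
P = W/t = 330.996/6.0 = 55.166 W = 0.07398 hp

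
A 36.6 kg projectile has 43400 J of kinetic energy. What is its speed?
v = √(2·KE/m) = √(2·43400/36.6) = 48.7 m/s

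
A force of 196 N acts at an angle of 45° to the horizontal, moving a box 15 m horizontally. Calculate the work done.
W = F·d·cosθ = (196)(15)cos(45°) = 2079 J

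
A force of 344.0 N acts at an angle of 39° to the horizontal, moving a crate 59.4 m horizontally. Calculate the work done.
W = F·d·cosθ = (344.0)(59.4)cos(39°) = 15880 J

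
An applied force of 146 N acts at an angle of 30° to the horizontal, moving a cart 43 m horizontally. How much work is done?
W = F·d·cosθ = (146)(43)cos(30°) = 5437 J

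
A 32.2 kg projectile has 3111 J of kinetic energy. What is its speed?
v = √(2·KE/m) = √(2·3111/32.2) = 13.9 m/s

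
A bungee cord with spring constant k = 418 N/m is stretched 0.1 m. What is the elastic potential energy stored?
PE = ½kx² = ½(418)(0.1)² = 2.09 J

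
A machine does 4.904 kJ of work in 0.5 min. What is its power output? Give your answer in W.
Convert to SI: W = 4904.0 J, t = 30.0 s
P = W/t = 4904.0/30.0 = 163.5 W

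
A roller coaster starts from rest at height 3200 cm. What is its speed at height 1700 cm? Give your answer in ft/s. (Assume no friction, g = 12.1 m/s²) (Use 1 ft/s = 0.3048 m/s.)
Convert to SI: h₁−h₂ = 15.0 m
mgh₁ = mgh₂ + ½mv² ⇒ v = √(2g(h₁−h₂)) = √(2·12.1·15.0) = 19.0526 m/s = 62.51 ft/s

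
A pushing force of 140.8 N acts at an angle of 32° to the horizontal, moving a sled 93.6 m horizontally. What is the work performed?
W = F·d·cosθ = (140.8)(93.6)cos(32°) = 11180 J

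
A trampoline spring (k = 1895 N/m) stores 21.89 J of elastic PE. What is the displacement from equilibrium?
x = √(2·PE/k) = √(2·21.89/1895) = 0.152 m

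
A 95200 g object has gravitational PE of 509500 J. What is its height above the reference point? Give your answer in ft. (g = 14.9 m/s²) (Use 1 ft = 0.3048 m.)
Convert to SI: m = 95.2 kg, PE = 509500 J
h = PE/(mg) = 509500/(95.2·14.9) = 359.187 m = 1178 ft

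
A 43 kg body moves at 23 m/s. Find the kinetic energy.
KE = ½mv² = ½(43)(23)² = 11373.5 J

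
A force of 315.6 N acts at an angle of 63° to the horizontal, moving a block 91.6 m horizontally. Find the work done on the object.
W = F·d·cosθ = (315.6)(91.6)cos(63°) = 13120 J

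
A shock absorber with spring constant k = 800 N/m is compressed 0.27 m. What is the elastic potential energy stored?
PE = ½kx² = ½(800)(0.27)² = 29.16 J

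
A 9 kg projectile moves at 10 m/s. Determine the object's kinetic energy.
KE = ½mv² = ½(9)(10)² = 450.0 J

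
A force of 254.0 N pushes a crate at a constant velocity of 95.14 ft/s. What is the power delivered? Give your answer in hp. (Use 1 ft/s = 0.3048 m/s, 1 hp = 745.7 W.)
Convert to SI: F = 254.0 N, v = 28.9987 m/s
P = Fv = (254.0)(28.9987) = 7365.66 W = 9.878 hp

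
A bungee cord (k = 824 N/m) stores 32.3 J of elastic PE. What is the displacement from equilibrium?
x = √(2·PE/k) = √(2·32.3/824) = 0.28 m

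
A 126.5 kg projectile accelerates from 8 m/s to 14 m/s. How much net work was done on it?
W = ΔKE = ½m(v₂² − v₁²) = ½(126.5)(14² − 8²) = 8349.0 J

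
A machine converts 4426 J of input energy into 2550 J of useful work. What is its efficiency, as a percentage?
η = W_out/W_in = 2550/4426 = 57.61%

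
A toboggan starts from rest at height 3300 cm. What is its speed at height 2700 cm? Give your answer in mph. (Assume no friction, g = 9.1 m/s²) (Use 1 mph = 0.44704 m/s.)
Convert to SI: h₁−h₂ = 6.0 m
mgh₁ = mgh₂ + ½mv² ⇒ v = √(2g(h₁−h₂)) = √(2·9.1·6.0) = 10.4499 m/s = 23.38 mph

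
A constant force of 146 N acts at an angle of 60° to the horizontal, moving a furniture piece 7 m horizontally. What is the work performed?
W = F·d·cosθ = (146)(7)cos(60°) = 511.0 J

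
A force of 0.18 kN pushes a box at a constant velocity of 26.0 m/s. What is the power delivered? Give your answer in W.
Convert to SI: F = 180.0 N, v = 26.0 m/s
P = Fv = (180.0)(26.0) = 4680 W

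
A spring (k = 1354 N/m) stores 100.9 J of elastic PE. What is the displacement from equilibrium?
x = √(2·PE/k) = √(2·100.9/1354) = 0.3861 m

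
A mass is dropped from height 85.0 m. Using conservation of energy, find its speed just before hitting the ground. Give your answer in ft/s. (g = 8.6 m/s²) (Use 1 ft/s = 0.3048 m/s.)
mgh = ½mv² ⇒ v = √(2gh) = √(2·8.6·85.0) = 38.2361 m/s = 125.4 ft/s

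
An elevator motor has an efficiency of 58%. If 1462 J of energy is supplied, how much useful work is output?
W_out = η·W_in = 0.58·1462 = 847.96 J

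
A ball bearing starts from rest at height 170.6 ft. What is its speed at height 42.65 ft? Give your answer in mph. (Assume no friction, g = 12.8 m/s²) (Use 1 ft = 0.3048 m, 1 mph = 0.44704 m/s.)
Convert to SI: h₁−h₂ = 38.9992 m
mgh₁ = mgh₂ + ½mv² ⇒ v = √(2g(h₁−h₂)) = √(2·12.8·38.9992) = 31.5971 m/s = 70.68 mph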